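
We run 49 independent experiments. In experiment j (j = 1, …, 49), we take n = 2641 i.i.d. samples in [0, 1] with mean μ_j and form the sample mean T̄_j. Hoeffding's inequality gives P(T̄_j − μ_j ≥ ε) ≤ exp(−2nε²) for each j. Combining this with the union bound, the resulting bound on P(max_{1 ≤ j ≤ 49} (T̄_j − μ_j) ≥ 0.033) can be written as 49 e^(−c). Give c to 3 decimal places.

5.752

Union bound over the 49 events: P(max_{1 ≤ j ≤ 49} (T̄_j − μ_j) ≥ 0.033) ≤ 49·exp(−2nε²) = 49 exp(−2·2641·0.033²).
So c = 2·2641·0.033² = 5.7521.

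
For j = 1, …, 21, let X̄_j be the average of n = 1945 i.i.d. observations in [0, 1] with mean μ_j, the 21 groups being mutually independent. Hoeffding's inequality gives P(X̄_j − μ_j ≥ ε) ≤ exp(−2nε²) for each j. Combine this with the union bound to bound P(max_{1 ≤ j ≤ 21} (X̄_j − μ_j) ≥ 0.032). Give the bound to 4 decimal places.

0.3911

Per-experiment Hoeffding bound: exp(−2·1945·0.032²) = exp(−3.98336) = 0.018623.
Union bound over 21 events: 21·0.018623 = 0.39108.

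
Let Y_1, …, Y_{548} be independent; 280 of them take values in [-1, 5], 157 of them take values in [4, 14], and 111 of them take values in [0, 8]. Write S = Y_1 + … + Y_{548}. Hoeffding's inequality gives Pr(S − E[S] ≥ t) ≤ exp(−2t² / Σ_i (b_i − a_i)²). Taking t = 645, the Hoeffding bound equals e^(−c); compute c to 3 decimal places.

25.303

Σ(b_i − a_i)² = 280·6² + 157·10² + 111·8² = 32884.
c = 2t² / 32884 = 2·645² / 32884 = 25.3026.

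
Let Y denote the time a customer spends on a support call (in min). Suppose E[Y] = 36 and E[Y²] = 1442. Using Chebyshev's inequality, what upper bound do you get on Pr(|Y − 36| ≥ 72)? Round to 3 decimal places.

0.028

Var(Y) = E[Y²] − (E[Y])² = 1442 − 1296 = 146.
Chebyshev's inequality: Pr(|Y − μ| ≥ t) ≤ Var(Y)/t² = 146/5184 = 0.0282.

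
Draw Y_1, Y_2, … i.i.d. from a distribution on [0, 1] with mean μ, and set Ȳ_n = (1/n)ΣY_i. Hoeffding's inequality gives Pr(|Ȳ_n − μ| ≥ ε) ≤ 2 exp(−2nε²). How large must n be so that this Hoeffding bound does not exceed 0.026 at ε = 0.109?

183

Require 2·exp(−2nε²) ≤ 0.026, i.e. 2nε² ≥ ln(2/0.026) = 4.342806.
So n ≥ 4.342806 / (2·0.109²) = 182.763.
The smallest integer n is 183.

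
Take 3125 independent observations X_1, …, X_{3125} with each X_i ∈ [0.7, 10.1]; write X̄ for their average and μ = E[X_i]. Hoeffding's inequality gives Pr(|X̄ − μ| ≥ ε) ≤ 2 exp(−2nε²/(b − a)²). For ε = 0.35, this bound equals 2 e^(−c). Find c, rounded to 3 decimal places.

8.665

c = 2nε²/(b − a)² = 2·3125·0.35² / 9.4² = 8.6648.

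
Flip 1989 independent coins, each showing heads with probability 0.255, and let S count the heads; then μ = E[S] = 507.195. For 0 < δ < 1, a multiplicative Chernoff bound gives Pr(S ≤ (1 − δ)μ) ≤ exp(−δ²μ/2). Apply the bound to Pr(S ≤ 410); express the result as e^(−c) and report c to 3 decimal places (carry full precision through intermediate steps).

9.313

Write 410 = (1 − δ)μ, so δ = 1 − 410/507.195 = 0.1916324…
Then the exponent is δ²μ/2 = (μ − 410)²/(2μ) = 9.312856.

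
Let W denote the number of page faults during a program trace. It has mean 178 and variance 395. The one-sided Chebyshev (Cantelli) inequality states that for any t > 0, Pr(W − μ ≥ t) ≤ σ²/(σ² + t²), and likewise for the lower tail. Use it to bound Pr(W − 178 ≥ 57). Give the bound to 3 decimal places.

0.108

Here σ² = 395 and t = 57, so σ² + t² = 3644.
Cantelli's bound: 395/3644 = 0.1084.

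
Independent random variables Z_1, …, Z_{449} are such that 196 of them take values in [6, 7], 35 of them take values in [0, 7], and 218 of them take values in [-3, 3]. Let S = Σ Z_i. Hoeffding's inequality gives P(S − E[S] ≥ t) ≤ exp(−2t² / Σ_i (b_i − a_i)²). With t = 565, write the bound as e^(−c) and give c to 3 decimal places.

Σ(b_i − a_i)² = 196·1² + 35·7² + 218·6² = 9759.
c = 2t² / 9759 = 2·565² / 9759 = 65.4217.

65.422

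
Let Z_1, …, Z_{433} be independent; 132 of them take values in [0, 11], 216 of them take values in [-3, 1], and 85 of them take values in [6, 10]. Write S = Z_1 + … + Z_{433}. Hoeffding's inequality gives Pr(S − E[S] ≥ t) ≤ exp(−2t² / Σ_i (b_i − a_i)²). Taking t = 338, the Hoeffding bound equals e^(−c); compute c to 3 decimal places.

10.991

Σ(b_i − a_i)² = 132·11² + 216·4² + 85·4² = 20788.
c = 2t² / 20788 = 2·338² / 20788 = 10.9913.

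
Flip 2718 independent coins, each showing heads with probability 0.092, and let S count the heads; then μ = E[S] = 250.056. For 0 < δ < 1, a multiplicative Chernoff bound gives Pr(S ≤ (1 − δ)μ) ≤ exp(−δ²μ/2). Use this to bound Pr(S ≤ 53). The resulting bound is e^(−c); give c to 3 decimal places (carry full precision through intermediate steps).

77.645

Write 53 = (1 − δ)μ, so δ = 1 − 53/250.056 = 0.7880475…
Then the exponent is δ²μ/2 = (μ − 53)²/(2μ) = 77.644742.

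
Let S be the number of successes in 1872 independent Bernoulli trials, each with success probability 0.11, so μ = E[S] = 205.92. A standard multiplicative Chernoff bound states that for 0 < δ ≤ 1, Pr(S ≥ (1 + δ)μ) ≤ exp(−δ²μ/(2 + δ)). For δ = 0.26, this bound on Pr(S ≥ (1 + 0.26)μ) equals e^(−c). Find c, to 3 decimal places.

c = δ²μ/(2 + δ) = 0.26²·205.92/(2 + 0.26) = 6.1594.

6.159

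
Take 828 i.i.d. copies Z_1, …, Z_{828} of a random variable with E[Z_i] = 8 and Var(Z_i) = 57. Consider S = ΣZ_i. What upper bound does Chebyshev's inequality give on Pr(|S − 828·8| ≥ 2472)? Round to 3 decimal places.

0.008

Var(S) = n·Var(Z_i) = 828·57 = 47196.
Chebyshev: Pr(|S − 828·8| ≥ 2472) ≤ Var(S)/2472² = 47196/6110784 = 0.0077.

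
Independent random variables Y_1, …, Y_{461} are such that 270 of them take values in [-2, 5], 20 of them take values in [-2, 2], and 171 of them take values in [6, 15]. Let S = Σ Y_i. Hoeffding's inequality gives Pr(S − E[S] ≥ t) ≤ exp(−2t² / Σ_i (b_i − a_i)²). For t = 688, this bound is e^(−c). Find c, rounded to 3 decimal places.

34.549

Σ(b_i − a_i)² = 270·7² + 20·4² + 171·9² = 27401.
c = 2t² / 27401 = 2·688² / 27401 = 34.5494.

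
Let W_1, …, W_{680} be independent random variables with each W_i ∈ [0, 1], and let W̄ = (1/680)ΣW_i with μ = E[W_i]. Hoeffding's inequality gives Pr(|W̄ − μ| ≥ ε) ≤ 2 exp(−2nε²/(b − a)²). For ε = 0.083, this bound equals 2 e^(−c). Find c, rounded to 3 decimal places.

9.369

c = 2nε²/(b − a)² = 2·680·0.083² / 1² = 9.3690.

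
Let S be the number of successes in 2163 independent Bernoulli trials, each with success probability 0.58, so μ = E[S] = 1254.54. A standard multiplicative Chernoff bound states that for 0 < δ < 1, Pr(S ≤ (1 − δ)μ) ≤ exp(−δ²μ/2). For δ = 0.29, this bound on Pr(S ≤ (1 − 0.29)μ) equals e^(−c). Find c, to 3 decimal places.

52.753

c = δ²μ/2 = 0.29²·1254.54/2 = 52.7534.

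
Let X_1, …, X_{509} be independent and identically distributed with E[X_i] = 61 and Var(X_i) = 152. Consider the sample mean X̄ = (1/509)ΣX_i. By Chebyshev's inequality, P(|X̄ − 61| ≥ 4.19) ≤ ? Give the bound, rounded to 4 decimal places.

0.0170

Var(X̄) = Var(X_i)/n = 152/509 = 0.29862.
Chebyshev: P(|X̄ − 61| ≥ 4.19) ≤ Var(X̄)/(4.19)² = 152/(509·4.19²) = 0.0170.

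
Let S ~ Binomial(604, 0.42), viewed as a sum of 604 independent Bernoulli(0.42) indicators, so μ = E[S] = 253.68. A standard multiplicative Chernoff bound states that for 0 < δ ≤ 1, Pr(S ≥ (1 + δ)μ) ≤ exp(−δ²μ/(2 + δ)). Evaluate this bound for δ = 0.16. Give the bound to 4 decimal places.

Exponent = δ²μ/(2 + δ) = 0.16²·253.68/2.16 = 3.0066.
Bound = exp(−3.0066) = 0.04946.

0.0495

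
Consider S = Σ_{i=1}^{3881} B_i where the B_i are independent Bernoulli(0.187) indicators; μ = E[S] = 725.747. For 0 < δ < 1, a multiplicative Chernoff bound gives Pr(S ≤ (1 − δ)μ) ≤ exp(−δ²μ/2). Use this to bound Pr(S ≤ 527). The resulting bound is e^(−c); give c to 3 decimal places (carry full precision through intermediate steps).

27.214

Write 527 = (1 − δ)μ, so δ = 1 − 527/725.747 = 0.2738516…
Then the exponent is δ²μ/2 = (μ − 527)²/(2μ) = 27.213595.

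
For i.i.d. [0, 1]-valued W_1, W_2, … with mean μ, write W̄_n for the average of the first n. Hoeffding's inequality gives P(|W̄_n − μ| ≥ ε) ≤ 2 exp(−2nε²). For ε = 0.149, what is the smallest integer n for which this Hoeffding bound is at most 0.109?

Require 2·exp(−2nε²) ≤ 0.109, i.e. 2nε² ≥ ln(2/0.109) = 2.909555.
So n ≥ 2.909555 / (2·0.149²) = 65.528.
The smallest integer n is 66.

66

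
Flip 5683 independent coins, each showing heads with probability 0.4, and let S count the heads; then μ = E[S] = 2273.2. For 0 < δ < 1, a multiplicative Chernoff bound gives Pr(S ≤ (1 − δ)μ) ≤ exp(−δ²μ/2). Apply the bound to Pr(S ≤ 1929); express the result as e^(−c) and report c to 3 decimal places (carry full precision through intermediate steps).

Write 1929 = (1 − δ)μ, so δ = 1 − 1929/2273.2 = 0.1514165…
Then the exponent is δ²μ/2 = (μ − 1929)²/(2μ) = 26.058781.

26.059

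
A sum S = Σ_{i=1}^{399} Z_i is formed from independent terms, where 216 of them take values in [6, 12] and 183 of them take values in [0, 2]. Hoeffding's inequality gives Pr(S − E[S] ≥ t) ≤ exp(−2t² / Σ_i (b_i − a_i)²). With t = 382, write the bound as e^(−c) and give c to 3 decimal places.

34.303

Σ(b_i − a_i)² = 216·6² + 183·2² = 8508.
c = 2t² / 8508 = 2·382² / 8508 = 34.3028.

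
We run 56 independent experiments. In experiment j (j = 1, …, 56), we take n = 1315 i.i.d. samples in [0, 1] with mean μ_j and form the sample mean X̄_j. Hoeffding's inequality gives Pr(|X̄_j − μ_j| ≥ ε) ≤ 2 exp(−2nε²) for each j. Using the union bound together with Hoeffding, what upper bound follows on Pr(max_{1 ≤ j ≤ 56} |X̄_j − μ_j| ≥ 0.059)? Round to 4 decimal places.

Per-experiment Hoeffding bound: 2·exp(−2·1315·0.059²) = 2·exp(−9.15503) = 0.00021137.
Union bound over 56 events: 56·0.00021137 = 0.01184.

0.0118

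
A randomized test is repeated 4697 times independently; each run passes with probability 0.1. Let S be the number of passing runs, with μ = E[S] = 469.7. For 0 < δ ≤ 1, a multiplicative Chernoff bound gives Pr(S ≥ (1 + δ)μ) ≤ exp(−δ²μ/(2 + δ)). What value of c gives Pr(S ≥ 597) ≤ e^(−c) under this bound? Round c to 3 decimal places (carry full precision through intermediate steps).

15.192

Write 597 = (1 + δ)μ, so δ = 597/469.7 − 1 = 0.2710241…
Then the exponent is δ²μ/(2 + δ) = (597 − μ)² / (μ·(2 + δ)) = 15.191985.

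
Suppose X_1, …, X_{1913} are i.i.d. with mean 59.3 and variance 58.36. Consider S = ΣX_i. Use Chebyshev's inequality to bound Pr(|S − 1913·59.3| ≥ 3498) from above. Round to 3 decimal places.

Var(S) = n·Var(X_i) = 1913·58.36 = 111642.68.
Chebyshev: Pr(|S − 1913·59.3| ≥ 3498) ≤ Var(S)/3498² = 111642.68/12236004 = 0.0091.

0.009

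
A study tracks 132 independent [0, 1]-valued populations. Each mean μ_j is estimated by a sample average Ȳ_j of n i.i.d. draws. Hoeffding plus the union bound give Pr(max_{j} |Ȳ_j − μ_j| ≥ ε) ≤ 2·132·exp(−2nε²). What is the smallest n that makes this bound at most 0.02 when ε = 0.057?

1461

Need 2·132·exp(−2nε²) ≤ 0.02, i.e. exp(−2nε²) ≤ 0.02/264.
So 2nε² ≥ ln(264/0.02) = 9.487972.
Hence n ≥ 9.487972/(2·0.057²) = 1460.137.
The smallest integer n is 1461.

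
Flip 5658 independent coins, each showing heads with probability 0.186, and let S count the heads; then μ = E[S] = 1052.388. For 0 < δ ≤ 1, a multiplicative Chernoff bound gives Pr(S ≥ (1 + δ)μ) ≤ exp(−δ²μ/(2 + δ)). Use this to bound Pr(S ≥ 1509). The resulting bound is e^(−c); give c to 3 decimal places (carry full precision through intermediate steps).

Write 1509 = (1 + δ)μ, so δ = 1509/1052.388 − 1 = 0.4338818…
Then the exponent is δ²μ/(2 + δ) = (1509 − μ)² / (μ·(2 + δ)) = 81.399038.

81.399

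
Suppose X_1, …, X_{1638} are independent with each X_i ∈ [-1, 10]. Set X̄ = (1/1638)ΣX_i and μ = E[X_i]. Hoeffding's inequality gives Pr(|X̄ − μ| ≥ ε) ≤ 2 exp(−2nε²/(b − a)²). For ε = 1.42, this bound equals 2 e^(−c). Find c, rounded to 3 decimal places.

54.593

c = 2nε²/(b − a)² = 2·1638·1.42² / 11² = 54.5928.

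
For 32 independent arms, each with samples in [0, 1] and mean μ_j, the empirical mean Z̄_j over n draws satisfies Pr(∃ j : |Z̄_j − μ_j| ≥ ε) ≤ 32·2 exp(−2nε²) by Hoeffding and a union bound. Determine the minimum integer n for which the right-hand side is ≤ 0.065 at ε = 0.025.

5514

Need 2·32·exp(−2nε²) ≤ 0.065, i.e. exp(−2nε²) ≤ 0.065/64.
So 2nε² ≥ ln(64/0.065) = 6.892251.
Hence n ≥ 6.892251/(2·0.025²) = 5513.801.
The smallest integer n is 5514.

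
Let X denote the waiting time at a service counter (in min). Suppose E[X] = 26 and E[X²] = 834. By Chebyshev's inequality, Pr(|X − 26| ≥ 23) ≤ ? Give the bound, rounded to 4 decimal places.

Var(X) = E[X²] − (E[X])² = 834 − 676 = 158.
Chebyshev's inequality: Pr(|X − μ| ≥ t) ≤ Var(X)/t² = 158/529 = 0.2987.

0.2987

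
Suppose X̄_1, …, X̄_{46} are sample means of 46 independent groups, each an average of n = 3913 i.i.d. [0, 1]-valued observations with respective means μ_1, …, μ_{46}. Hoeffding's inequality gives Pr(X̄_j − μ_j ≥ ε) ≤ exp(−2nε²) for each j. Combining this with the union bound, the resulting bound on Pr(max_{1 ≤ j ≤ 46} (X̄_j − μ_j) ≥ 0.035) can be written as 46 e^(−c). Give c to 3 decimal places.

Union bound over the 46 events: Pr(max_{1 ≤ j ≤ 46} (X̄_j − μ_j) ≥ 0.035) ≤ 46·exp(−2nε²) = 46 exp(−2·3913·0.035²).
So c = 2·3913·0.035² = 9.5869.

9.587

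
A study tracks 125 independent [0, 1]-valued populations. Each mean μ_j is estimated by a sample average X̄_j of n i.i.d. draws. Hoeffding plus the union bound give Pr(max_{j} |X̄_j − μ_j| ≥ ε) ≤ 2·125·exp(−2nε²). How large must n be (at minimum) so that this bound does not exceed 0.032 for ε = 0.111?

364

Need 2·125·exp(−2nε²) ≤ 0.032, i.e. exp(−2nε²) ≤ 0.032/250.
So 2nε² ≥ ln(250/0.032) = 8.963480.
Hence n ≥ 8.963480/(2·0.111²) = 363.748.
The smallest integer n is 364.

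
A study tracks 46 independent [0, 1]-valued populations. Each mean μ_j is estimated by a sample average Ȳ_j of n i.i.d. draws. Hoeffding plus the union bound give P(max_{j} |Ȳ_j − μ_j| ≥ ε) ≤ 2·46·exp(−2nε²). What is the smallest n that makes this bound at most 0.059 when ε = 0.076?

637

Need 2·46·exp(−2nε²) ≤ 0.059, i.e. exp(−2nε²) ≤ 0.059/92.
So 2nε² ≥ ln(92/0.059) = 7.352006.
Hence n ≥ 7.352006/(2·0.076²) = 636.427.
The smallest integer n is 637.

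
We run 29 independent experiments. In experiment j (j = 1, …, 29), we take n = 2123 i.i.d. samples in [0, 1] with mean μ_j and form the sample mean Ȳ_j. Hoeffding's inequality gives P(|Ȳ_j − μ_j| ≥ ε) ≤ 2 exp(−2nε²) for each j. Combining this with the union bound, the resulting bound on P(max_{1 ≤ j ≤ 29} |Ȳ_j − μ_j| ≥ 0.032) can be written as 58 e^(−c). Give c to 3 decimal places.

4.348

Union bound over the 29 events: P(max_{1 ≤ j ≤ 29} |Ȳ_j − μ_j| ≥ 0.032) ≤ 29·2·exp(−2nε²) = 58 exp(−2·2123·0.032²).
So c = 2·2123·0.032² = 4.3479.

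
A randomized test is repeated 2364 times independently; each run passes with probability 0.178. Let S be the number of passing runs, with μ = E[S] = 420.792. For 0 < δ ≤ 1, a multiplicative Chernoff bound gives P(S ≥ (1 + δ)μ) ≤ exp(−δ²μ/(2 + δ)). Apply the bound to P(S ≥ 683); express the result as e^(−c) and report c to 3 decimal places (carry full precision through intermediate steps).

Write 683 = (1 + δ)μ, so δ = 683/420.792 − 1 = 0.6231297…
Then the exponent is δ²μ/(2 + δ) = (683 − μ)² / (μ·(2 + δ)) = 62.288035.

62.288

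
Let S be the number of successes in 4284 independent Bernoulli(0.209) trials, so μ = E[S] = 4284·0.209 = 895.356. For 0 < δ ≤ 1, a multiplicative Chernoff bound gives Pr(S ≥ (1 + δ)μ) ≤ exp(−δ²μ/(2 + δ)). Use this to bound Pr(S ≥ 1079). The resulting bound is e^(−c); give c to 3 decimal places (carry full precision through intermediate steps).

17.082

Write 1079 = (1 + δ)μ, so δ = 1079/895.356 − 1 = 0.2051072…
Then the exponent is δ²μ/(2 + δ) = (1079 − μ)² / (μ·(2 + δ)) = 17.081579.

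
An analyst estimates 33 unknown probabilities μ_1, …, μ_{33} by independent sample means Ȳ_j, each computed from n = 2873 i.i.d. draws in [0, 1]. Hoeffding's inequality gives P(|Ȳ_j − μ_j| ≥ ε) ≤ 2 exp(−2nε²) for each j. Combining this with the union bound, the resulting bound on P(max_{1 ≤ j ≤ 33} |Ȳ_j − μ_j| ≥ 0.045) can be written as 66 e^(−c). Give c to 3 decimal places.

Union bound over the 33 events: P(max_{1 ≤ j ≤ 33} |Ȳ_j − μ_j| ≥ 0.045) ≤ 33·2·exp(−2nε²) = 66 exp(−2·2873·0.045²).
So c = 2·2873·0.045² = 11.6357.

11.636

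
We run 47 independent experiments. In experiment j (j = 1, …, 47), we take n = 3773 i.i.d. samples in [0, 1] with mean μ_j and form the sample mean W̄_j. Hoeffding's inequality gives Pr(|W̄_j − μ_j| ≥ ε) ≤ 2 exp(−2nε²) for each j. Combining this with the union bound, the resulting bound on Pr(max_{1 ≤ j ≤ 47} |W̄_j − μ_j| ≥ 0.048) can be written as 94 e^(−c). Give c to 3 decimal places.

Union bound over the 47 events: Pr(max_{1 ≤ j ≤ 47} |W̄_j − μ_j| ≥ 0.048) ≤ 47·2·exp(−2nε²) = 94 exp(−2·3773·0.048²).
So c = 2·3773·0.048² = 17.3860.

17.386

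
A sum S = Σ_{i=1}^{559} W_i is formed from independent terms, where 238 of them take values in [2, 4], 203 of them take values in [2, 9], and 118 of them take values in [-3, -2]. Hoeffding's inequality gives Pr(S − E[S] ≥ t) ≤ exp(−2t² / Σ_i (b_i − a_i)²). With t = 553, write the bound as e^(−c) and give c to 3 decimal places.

Σ(b_i − a_i)² = 238·2² + 203·7² + 118·1² = 11017.
c = 2t² / 11017 = 2·553² / 11017 = 55.5158.

55.516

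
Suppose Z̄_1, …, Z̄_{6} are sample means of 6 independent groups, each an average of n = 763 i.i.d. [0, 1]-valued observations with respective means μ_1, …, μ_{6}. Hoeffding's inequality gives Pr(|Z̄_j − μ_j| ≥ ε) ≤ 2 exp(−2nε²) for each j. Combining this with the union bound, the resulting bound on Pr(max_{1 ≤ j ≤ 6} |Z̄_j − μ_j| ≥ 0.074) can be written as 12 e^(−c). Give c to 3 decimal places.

8.356

Union bound over the 6 events: Pr(max_{1 ≤ j ≤ 6} |Z̄_j − μ_j| ≥ 0.074) ≤ 6·2·exp(−2nε²) = 12 exp(−2·763·0.074²).
So c = 2·763·0.074² = 8.3564.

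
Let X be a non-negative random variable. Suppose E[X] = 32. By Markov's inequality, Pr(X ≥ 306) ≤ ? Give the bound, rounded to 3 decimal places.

Markov's inequality: for a non-negative random variable, Pr(X ≥ a) ≤ E[X]/a.
Here E[X] = 32 and a = 306, so the bound is 32/306 = 0.1046.

0.105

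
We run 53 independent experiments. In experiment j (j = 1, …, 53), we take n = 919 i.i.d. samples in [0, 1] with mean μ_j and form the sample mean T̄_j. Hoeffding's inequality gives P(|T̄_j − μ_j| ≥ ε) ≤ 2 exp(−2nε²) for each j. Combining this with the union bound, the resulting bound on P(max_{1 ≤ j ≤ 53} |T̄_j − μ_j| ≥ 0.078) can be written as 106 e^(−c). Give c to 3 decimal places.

11.182

Union bound over the 53 events: P(max_{1 ≤ j ≤ 53} |T̄_j − μ_j| ≥ 0.078) ≤ 53·2·exp(−2nε²) = 106 exp(−2·919·0.078²).
So c = 2·919·0.078² = 11.1824.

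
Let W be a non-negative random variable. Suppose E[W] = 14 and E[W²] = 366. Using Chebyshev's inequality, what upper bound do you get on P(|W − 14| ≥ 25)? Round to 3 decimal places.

Var(W) = E[W²] − (E[W])² = 366 − 196 = 170.
Chebyshev's inequality: P(|W − μ| ≥ t) ≤ Var(W)/t² = 170/625 = 0.2720.

0.272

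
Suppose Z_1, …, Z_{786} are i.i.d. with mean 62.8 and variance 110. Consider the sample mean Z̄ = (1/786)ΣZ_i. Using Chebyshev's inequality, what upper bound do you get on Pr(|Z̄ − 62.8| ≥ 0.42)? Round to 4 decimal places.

Var(Z̄) = Var(Z_i)/n = 110/786 = 0.13995.
Chebyshev: Pr(|Z̄ − 62.8| ≥ 0.42) ≤ Var(Z̄)/(0.42)² = 110/(786·0.42²) = 0.7934.

0.7934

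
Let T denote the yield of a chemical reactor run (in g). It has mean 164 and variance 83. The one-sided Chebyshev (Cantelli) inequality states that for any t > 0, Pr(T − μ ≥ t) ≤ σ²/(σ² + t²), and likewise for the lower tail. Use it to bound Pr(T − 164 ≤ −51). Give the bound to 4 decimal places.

0.0309

Here σ² = 83 and t = 51, so σ² + t² = 2684.
Cantelli's bound: 83/2684 = 0.0309.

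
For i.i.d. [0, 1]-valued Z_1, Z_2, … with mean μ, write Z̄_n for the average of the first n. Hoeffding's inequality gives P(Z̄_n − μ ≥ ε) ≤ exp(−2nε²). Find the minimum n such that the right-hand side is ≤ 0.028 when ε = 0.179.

Require exp(−2nε²) ≤ 0.028, i.e. 2nε² ≥ ln(1/0.028) = 3.575551.
So n ≥ 3.575551 / (2·0.179²) = 55.796.
The smallest integer n is 56.

56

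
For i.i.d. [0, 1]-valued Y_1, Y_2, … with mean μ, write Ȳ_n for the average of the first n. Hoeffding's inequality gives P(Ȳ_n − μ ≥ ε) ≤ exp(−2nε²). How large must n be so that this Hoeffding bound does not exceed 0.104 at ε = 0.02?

2830

Require exp(−2nε²) ≤ 0.104, i.e. 2nε² ≥ ln(1/0.104) = 2.263364.
So n ≥ 2.263364 / (2·0.02²) = 2829.205.
The smallest integer n is 2830.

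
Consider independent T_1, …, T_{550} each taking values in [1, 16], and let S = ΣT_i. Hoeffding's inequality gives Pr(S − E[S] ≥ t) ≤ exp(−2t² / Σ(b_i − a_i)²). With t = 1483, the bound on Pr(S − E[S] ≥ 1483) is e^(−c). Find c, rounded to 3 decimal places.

Σ(b_i − a_i)² = 550·(15)² = 123750.
c = 2t²/123750 = 2·1483²/123750 = 35.5441.

35.544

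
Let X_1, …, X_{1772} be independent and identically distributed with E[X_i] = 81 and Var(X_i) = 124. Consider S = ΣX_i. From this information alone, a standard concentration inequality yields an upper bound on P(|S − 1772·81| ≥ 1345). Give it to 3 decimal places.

0.121

With mean and variance of each term known, Chebyshev's inequality bounds the deviation of the sum (or sample mean).
Var(S) = n·Var(X_i) = 1772·124 = 219728.
Chebyshev: P(|S − 1772·81| ≥ 1345) ≤ Var(S)/1345² = 219728/1809025 = 0.1215.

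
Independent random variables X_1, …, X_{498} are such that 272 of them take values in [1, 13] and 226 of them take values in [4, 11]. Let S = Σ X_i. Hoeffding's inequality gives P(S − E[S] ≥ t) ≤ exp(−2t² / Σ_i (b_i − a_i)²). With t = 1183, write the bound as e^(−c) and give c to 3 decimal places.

55.710

Σ(b_i − a_i)² = 272·12² + 226·7² = 50242.
c = 2t² / 50242 = 2·1183² / 50242 = 55.7099.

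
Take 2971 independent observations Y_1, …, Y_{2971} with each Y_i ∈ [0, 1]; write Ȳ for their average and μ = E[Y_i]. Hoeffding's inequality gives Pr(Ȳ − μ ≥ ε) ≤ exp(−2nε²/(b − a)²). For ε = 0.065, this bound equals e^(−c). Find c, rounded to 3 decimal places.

c = 2nε²/(b − a)² = 2·2971·0.065² / 1² = 25.1049.

25.105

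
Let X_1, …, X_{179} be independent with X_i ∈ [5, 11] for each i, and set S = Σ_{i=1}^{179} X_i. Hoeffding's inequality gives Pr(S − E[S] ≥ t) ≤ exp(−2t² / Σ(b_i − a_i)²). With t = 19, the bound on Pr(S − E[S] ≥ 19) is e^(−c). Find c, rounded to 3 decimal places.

0.112

Σ(b_i − a_i)² = 179·(6)² = 6444.
c = 2t²/6444 = 2·19²/6444 = 0.1120.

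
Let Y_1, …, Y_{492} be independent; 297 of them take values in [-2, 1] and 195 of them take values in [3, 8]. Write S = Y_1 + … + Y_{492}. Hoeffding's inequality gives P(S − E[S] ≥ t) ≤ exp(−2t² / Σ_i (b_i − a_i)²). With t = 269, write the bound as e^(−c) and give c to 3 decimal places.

Σ(b_i − a_i)² = 297·3² + 195·5² = 7548.
c = 2t² / 7548 = 2·269² / 7548 = 19.1736.

19.174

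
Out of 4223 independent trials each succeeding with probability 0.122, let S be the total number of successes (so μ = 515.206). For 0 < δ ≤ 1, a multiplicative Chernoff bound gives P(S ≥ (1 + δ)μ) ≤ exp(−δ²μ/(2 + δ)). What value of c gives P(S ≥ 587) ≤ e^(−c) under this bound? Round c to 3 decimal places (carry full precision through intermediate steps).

Write 587 = (1 + δ)μ, so δ = 587/515.206 − 1 = 0.1393501…
Then the exponent is δ²μ/(2 + δ) = (587 − μ)² / (μ·(2 + δ)) = 4.676420.

4.676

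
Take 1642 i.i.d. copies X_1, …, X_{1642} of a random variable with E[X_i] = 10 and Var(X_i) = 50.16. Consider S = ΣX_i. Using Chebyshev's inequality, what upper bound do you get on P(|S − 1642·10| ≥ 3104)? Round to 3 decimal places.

0.009

Var(S) = n·Var(X_i) = 1642·50.16 = 82362.72.
Chebyshev: P(|S − 1642·10| ≥ 3104) ≤ Var(S)/3104² = 82362.72/9634816 = 0.0085.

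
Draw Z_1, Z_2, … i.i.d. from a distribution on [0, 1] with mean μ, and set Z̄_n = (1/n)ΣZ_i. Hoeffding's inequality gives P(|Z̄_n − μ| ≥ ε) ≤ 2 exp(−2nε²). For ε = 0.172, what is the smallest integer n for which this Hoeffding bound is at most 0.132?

Require 2·exp(−2nε²) ≤ 0.132, i.e. 2nε² ≥ ln(2/0.132) = 2.718101.
So n ≥ 2.718101 / (2·0.172²) = 45.939.
The smallest integer n is 46.

46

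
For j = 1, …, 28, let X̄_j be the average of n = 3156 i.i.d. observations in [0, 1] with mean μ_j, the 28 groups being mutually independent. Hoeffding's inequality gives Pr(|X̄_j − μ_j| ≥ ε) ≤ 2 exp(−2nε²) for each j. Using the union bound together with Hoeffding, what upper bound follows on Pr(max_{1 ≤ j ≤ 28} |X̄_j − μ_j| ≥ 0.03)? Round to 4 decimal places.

Per-experiment Hoeffding bound: 2·exp(−2·3156·0.03²) = 2·exp(−5.68080) = 0.0068217.
Union bound over 28 events: 28·0.0068217 = 0.19101.

0.1910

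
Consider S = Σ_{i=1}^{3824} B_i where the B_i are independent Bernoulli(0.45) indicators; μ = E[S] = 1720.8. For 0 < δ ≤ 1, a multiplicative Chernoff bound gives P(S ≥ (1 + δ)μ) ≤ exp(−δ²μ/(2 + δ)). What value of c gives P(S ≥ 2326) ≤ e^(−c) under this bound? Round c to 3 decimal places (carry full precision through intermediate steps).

Write 2326 = (1 + δ)μ, so δ = 2326/1720.8 − 1 = 0.3516969…
Then the exponent is δ²μ/(2 + δ) = (2326 − μ)² / (μ·(2 + δ)) = 90.507819.

90.508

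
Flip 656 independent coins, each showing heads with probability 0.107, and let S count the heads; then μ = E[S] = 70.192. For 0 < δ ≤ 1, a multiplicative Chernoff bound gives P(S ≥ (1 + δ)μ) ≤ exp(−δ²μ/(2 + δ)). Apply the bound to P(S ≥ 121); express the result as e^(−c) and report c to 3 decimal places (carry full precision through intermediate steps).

13.502

Write 121 = (1 + δ)μ, so δ = 121/70.192 − 1 = 0.7238432…
Then the exponent is δ²μ/(2 + δ) = (121 − μ)² / (μ·(2 + δ)) = 13.501887.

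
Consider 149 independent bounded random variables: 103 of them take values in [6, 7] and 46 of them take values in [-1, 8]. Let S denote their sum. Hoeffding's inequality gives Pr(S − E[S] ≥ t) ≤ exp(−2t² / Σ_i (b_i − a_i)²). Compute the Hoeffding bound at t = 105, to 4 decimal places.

Σ(b_i − a_i)² = 103·1² + 46·9² = 3829.
Exponent = 2·105² / 3829 = 5.75868.
Bound = exp(−5.75868) = 0.00316.

0.0032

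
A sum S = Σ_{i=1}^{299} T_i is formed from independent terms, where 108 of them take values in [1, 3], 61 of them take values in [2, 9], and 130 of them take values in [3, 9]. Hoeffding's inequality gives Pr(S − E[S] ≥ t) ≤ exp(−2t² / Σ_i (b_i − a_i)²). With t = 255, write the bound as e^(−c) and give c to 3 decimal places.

Σ(b_i − a_i)² = 108·2² + 61·7² + 130·6² = 8101.
c = 2t² / 8101 = 2·255² / 8101 = 16.0536.

16.054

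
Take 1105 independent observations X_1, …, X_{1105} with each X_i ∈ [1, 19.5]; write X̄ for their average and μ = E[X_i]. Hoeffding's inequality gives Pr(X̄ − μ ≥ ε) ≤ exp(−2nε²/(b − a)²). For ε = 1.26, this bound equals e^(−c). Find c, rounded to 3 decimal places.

10.252

c = 2nε²/(b − a)² = 2·1105·1.26² / 18.5² = 10.2516.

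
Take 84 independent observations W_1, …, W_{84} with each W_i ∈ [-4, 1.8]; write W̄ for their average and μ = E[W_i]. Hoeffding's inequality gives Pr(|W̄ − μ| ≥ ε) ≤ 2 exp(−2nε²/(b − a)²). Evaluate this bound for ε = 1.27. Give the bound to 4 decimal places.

Exponent: 2nε²/(b − a)² = 2·84·1.27² / 5.8² = 8.05491.
Bound = 2·exp(−8.05491) = 0.00064.

0.0006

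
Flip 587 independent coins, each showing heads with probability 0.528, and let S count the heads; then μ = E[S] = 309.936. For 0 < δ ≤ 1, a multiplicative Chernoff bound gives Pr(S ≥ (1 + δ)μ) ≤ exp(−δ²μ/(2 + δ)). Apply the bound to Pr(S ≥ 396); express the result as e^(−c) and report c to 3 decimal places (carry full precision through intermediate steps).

10.492

Write 396 = (1 + δ)μ, so δ = 396/309.936 − 1 = 0.2776831…
Then the exponent is δ²μ/(2 + δ) = (396 − μ)² / (μ·(2 + δ)) = 10.492470.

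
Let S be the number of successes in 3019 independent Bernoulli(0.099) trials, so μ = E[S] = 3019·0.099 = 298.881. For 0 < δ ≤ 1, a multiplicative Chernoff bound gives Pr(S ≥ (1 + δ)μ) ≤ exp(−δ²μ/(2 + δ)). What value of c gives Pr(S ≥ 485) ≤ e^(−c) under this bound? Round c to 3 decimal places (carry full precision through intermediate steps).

44.191

Write 485 = (1 + δ)μ, so δ = 485/298.881 − 1 = 0.6227194…
Then the exponent is δ²μ/(2 + δ) = (485 − μ)² / (μ·(2 + δ)) = 44.190741.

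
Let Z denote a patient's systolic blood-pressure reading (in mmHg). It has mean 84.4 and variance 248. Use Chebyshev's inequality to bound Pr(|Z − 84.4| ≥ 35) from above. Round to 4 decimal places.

0.2024

Chebyshev: Pr(|Z − μ| ≥ t) ≤ Var(Z)/t².
Bound = 248 / 1225 = 0.2024.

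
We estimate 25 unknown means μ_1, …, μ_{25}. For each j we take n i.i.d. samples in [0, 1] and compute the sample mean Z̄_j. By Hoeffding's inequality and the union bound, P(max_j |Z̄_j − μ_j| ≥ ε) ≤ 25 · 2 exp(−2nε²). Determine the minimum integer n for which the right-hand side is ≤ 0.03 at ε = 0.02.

Need 2·25·exp(−2nε²) ≤ 0.03, i.e. exp(−2nε²) ≤ 0.03/50.
So 2nε² ≥ ln(50/0.03) = 7.418581.
Hence n ≥ 7.418581/(2·0.02²) = 9273.226.
The smallest integer n is 9274.

9274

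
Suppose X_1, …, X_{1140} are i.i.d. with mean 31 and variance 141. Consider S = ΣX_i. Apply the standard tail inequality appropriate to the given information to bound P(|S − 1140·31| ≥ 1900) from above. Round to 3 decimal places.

With mean and variance of each term known, Chebyshev's inequality bounds the deviation of the sum (or sample mean).
Var(S) = n·Var(X_i) = 1140·141 = 160740.
Chebyshev: P(|S − 1140·31| ≥ 1900) ≤ Var(S)/1900² = 160740/3610000 = 0.0445.

0.045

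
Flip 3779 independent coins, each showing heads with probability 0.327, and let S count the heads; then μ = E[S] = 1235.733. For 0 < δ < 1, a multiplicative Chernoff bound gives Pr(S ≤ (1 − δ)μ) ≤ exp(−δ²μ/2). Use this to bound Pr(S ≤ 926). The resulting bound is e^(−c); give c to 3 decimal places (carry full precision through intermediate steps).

Write 926 = (1 − δ)μ, so δ = 1 − 926/1235.733 = 0.2506472…
Then the exponent is δ²μ/2 = (μ − 926)²/(2μ) = 38.816853.

38.817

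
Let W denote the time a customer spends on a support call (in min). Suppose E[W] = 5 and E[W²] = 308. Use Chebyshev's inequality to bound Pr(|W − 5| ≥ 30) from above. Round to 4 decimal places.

0.3144

Var(W) = E[W²] − (E[W])² = 308 − 25 = 283.
Chebyshev's inequality: Pr(|W − μ| ≥ t) ≤ Var(W)/t² = 283/900 = 0.3144.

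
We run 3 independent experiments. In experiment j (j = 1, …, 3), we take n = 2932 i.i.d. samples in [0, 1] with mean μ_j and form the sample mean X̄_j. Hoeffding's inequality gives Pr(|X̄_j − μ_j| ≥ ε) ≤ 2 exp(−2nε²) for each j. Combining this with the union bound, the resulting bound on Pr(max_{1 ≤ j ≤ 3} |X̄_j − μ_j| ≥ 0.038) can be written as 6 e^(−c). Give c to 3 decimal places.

Union bound over the 3 events: Pr(max_{1 ≤ j ≤ 3} |X̄_j − μ_j| ≥ 0.038) ≤ 3·2·exp(−2nε²) = 6 exp(−2·2932·0.038²).
So c = 2·2932·0.038² = 8.4676.

8.468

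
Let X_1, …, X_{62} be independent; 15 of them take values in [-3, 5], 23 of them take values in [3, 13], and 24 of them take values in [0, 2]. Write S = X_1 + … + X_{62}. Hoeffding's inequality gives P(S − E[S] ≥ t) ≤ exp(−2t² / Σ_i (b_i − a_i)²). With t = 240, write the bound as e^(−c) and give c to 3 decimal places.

34.327

Σ(b_i − a_i)² = 15·8² + 23·10² + 24·2² = 3356.
c = 2t² / 3356 = 2·240² / 3356 = 34.3266.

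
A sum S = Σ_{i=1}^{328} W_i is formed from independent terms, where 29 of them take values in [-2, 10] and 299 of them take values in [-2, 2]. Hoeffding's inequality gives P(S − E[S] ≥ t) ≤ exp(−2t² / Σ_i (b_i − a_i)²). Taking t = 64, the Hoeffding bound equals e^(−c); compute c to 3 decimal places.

0.914

Σ(b_i − a_i)² = 29·12² + 299·4² = 8960.
c = 2t² / 8960 = 2·64² / 8960 = 0.9143.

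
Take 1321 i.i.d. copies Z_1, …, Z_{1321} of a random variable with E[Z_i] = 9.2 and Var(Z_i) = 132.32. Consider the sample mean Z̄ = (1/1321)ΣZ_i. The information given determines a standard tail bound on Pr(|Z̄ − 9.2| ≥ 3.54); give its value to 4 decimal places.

With mean and variance of each term known, Chebyshev's inequality bounds the deviation of the sum (or sample mean).
Var(Z̄) = Var(Z_i)/n = 132.32/1321 = 0.10017.
Chebyshev: Pr(|Z̄ − 9.2| ≥ 3.54) ≤ Var(Z̄)/(3.54)² = 132.32/(1321·3.54²) = 0.0080.

0.0080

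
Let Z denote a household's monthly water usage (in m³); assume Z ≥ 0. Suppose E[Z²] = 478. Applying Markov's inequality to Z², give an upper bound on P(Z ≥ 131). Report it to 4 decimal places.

0.0279

Since Z ≥ 0, the event {Z ≥ 131} is the same as {Z² ≥ 17161}.
Markov's inequality applied to Z² gives P(Z² ≥ 17161) ≤ E[Z²]/17161 = 478/17161 = 0.0279.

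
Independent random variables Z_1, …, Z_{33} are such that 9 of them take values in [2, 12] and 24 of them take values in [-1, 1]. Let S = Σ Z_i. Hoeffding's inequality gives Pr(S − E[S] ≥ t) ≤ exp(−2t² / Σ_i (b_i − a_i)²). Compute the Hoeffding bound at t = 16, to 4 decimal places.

Σ(b_i − a_i)² = 9·10² + 24·2² = 996.
Exponent = 2·16² / 996 = 0.51406.
Bound = exp(−0.51406) = 0.59806.

0.5981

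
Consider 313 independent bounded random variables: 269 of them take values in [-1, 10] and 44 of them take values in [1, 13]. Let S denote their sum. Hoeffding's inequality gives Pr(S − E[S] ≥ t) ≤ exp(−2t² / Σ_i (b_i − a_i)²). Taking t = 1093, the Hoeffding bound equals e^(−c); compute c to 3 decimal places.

Σ(b_i − a_i)² = 269·11² + 44·12² = 38885.
c = 2t² / 38885 = 2·1093² / 38885 = 61.4452.

61.445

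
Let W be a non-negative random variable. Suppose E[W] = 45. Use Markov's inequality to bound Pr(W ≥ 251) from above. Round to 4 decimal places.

Markov's inequality: for a non-negative random variable, Pr(W ≥ a) ≤ E[W]/a.
Here E[W] = 45 and a = 251, so the bound is 45/251 = 0.1793.

0.1793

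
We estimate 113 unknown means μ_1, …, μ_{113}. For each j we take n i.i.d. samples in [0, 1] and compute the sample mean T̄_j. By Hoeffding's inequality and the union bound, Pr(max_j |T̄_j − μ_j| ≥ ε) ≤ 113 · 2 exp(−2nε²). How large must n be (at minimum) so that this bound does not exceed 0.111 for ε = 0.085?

Need 2·113·exp(−2nε²) ≤ 0.111, i.e. exp(−2nε²) ≤ 0.111/226.
So 2nε² ≥ ln(226/0.111) = 7.618760.
Hence n ≥ 7.618760/(2·0.085²) = 527.250.
The smallest integer n is 528.

528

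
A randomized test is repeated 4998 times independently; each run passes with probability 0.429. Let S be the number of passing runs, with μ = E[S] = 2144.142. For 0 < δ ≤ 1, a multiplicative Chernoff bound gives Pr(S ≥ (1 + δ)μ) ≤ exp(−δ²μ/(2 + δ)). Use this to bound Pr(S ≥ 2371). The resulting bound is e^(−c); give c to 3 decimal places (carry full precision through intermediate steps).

Write 2371 = (1 + δ)μ, so δ = 2371/2144.142 − 1 = 0.1058036…
Then the exponent is δ²μ/(2 + δ) = (2371 − μ)² / (μ·(2 + δ)) = 11.398213.

11.398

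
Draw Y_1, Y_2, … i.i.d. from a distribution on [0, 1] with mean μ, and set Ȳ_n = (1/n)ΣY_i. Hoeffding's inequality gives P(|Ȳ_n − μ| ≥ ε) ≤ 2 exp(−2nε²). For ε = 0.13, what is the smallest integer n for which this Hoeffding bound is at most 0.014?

Require 2·exp(−2nε²) ≤ 0.014, i.e. 2nε² ≥ ln(2/0.014) = 4.961845.
So n ≥ 4.961845 / (2·0.13²) = 146.800.
The smallest integer n is 147.

147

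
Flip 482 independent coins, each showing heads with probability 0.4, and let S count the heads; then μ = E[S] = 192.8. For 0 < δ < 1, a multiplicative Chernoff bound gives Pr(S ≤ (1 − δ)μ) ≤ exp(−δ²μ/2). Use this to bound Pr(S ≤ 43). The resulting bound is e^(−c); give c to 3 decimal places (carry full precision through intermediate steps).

Write 43 = (1 − δ)μ, so δ = 1 − 43/192.8 = 0.776971…
Then the exponent is δ²μ/2 = (μ − 43)²/(2μ) = 58.195124.

58.195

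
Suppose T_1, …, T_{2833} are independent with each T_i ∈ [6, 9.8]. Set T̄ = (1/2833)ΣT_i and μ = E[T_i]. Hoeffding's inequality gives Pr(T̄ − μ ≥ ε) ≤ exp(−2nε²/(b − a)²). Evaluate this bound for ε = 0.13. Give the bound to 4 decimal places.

0.0013

Exponent: 2nε²/(b − a)² = 2·2833·0.13² / 3.8² = 6.63126.
Bound = exp(−6.63126) = 0.00132.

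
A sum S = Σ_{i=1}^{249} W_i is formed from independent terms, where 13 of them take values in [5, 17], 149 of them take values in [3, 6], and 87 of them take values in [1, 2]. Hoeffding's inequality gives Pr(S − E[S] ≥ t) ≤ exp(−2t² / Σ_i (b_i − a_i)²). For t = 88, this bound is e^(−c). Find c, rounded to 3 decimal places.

4.693

Σ(b_i − a_i)² = 13·12² + 149·3² + 87·1² = 3300.
c = 2t² / 3300 = 2·88² / 3300 = 4.6933.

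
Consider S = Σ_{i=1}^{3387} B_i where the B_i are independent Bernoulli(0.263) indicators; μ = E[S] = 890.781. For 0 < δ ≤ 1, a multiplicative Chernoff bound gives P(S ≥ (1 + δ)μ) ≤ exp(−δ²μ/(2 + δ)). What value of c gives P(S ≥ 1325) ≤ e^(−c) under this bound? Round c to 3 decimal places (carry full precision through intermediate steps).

Write 1325 = (1 + δ)μ, so δ = 1325/890.781 − 1 = 0.4874588…
Then the exponent is δ²μ/(2 + δ) = (1325 − μ)² / (μ·(2 + δ)) = 85.092408.

85.092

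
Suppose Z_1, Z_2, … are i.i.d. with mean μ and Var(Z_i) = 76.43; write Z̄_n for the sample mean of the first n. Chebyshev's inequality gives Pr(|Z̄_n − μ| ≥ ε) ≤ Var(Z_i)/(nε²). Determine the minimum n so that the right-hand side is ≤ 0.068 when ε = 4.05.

69

Require 76.43/(n·4.05²) ≤ 0.068, i.e. n ≥ 76.43/(0.068·4.05²) = 68.524.
The smallest integer n is 69.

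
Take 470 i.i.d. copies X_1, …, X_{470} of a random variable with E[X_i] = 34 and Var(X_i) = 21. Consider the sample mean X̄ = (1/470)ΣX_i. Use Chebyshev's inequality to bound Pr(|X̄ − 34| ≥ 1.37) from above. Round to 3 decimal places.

Var(X̄) = Var(X_i)/n = 21/470 = 0.044681.
Chebyshev: Pr(|X̄ − 34| ≥ 1.37) ≤ Var(X̄)/(1.37)² = 21/(470·1.37²) = 0.0238.

0.024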